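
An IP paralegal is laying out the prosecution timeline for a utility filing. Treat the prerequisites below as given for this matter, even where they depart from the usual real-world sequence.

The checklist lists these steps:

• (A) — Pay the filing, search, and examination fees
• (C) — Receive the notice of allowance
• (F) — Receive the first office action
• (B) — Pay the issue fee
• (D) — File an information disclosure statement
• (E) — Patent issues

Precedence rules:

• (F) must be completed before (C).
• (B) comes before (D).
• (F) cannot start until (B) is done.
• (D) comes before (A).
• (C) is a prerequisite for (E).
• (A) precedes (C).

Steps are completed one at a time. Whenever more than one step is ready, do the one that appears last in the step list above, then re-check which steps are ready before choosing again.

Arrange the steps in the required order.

Only (B) has no prerequisites, so it is first.
Now (D) and (F) have their prerequisites met. (D) is listed later, so (D) next.
Ready: (F) and (A). (F) is listed later → (F).
(A) is the only step now ready → (A).
(C) is the only step now ready → (C).
(E) is the only step now ready → (E).

(B), (D), (F), (A), (C), (E)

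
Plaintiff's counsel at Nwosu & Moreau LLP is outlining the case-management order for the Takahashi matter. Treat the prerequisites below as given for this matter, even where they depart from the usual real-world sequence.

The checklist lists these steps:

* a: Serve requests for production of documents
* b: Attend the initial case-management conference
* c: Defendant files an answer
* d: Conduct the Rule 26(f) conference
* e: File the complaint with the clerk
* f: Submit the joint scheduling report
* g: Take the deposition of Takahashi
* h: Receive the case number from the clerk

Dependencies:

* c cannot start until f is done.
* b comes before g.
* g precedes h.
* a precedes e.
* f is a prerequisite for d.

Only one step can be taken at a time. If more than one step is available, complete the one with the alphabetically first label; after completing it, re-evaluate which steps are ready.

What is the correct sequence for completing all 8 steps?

a, b and f have no prerequisites; a has the earlier label, so a is first.
e now also ready, so the ready set is {b, e, f}; b has the earlier label → b.
g now also ready, so the ready set is {e, f, g}; e has the earlier label → e.
Ready: f and g. f has the earlier label → f.
Now c, d and g have their prerequisites met. c has the earlier label, so c next.
d and g are both available; d has the earlier label → d.
g needed b, now all done → g.
That leaves h as the only ready step → h.

a → b → e → f → c → d → g → h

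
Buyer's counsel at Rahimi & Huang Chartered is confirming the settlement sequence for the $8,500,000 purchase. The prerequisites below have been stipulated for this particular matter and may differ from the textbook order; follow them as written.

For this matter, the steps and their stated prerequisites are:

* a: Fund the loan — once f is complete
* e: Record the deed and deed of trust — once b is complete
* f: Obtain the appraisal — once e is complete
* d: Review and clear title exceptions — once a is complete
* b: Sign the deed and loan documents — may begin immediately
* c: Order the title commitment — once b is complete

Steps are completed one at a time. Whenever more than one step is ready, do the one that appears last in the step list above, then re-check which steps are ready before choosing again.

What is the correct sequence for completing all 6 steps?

b has no prerequisites → b first.
c and e are both available; c is listed later → c.
Next only e has its prerequisites met → e.
f needed e, now all done → f.
a is the only step now ready → a.
d needed a, now all done → d.

b, c, e, f, a, d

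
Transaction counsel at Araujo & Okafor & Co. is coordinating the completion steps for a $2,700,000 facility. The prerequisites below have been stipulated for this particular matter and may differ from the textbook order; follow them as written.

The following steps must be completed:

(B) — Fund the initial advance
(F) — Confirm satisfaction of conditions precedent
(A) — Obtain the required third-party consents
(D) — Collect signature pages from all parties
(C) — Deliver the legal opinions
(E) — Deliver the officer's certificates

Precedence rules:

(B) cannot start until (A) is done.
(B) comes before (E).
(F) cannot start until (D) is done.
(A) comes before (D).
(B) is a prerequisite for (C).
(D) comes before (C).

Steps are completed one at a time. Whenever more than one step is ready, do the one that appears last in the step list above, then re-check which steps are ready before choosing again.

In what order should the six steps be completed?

(A) has no prerequisites → (A) first.
(D) and (B) are both available; (D) is listed later → (D).
(F) and (B) are both available; (F) is listed later → (F).
That leaves (B) as the only ready step → (B).
Ready: (E) and (C). (E) is listed later → (E).
(C) needed (D) and (B), now all done → (C).

(A), (D), (F), (B), (E), (C)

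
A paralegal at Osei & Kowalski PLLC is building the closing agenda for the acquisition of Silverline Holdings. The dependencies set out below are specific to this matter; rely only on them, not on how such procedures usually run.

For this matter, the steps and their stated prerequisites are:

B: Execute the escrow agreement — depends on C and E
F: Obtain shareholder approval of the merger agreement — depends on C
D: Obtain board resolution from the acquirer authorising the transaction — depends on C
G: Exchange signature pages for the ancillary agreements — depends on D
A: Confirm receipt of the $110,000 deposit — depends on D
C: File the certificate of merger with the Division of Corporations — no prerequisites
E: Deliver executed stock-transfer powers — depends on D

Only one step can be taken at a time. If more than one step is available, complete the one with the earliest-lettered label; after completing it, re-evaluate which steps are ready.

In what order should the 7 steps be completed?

C, D, A, E, B, F, G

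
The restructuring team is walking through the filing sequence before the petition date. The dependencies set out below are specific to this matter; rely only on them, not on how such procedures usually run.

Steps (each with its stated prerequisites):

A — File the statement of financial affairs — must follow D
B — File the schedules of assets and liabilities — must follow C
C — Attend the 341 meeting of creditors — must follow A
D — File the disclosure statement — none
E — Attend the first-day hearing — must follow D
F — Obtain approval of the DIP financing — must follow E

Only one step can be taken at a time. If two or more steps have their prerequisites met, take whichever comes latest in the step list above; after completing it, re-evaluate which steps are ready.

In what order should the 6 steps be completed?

D, E, F, A, C, B

Only D has no prerequisites, so it is first.
Ready: E and A. E is listed later → E.
Ready: F and A. F is listed later → F.
A needed D, now all done → A.
C needed A, now all done → C.
B needed C, now all done → B.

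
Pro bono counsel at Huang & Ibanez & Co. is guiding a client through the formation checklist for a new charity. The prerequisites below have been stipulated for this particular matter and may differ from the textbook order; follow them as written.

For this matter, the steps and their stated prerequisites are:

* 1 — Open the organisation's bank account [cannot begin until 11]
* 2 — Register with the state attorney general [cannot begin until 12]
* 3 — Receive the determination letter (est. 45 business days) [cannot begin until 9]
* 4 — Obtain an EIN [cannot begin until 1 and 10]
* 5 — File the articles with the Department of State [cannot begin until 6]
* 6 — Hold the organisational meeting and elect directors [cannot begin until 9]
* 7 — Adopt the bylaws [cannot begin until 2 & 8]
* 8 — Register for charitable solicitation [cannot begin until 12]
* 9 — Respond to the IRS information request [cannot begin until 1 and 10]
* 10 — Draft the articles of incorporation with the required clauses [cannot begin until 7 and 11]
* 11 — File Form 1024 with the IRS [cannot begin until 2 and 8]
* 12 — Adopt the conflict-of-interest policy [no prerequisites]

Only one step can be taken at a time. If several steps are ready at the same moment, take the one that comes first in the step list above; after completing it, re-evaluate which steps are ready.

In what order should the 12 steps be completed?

12 → 2 → 8 → 7 → 11 → 1 → 10 → 4 → 9 → 3 → 6 → 5

Only 12 has no prerequisites, so it is first.
Now 2 and 8 have their prerequisites met. 2 is listed earlier, so 2 next.
8 is the only step now ready → 8.
Ready: 7 and 11. 7 is listed earlier → 7.
11 needed 2 and 8, now all done → 11.
Ready: 1 and 10. 1 is listed earlier → 1.
10 needed 7 and 11, now all done → 10.
Ready: 4 and 9. 4 is listed earlier → 4.
9 needed 1 and 10, now all done → 9.
Ready: 3 and 6. 3 is listed earlier → 3.
Next only 6 has its prerequisites met → 6.
5 needed 6, now all done → 5.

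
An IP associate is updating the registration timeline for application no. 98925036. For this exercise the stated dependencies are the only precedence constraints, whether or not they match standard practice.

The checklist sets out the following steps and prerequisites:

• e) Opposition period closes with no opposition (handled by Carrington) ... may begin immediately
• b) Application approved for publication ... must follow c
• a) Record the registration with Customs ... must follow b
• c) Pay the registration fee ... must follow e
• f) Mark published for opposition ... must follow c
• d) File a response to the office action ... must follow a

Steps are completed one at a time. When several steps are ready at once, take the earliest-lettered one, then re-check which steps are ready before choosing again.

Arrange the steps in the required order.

e has no prerequisites → e first.
c needed e, now all done → c.
Ready: b and f. b has the earlier label → b.
a now also ready, so the ready set is {a, f}; a has the earlier label → a.
d now also ready, so the ready set is {d, f}; d has the earlier label → d.
Next only f has its prerequisites met → f.

e, c, b, a, d, f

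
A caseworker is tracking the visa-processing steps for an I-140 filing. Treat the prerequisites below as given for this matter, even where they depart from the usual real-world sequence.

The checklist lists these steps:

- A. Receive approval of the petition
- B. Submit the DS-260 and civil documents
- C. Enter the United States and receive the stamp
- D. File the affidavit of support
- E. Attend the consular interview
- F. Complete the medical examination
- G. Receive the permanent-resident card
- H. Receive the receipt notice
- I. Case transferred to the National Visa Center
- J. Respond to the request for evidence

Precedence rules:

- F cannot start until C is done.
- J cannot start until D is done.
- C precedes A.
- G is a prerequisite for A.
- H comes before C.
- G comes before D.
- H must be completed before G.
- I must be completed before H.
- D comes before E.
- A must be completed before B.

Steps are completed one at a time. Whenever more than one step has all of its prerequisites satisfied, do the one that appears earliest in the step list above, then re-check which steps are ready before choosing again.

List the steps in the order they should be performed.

I is the only step with nothing outstanding, so it goes first.
H needed I, now all done → H.
Ready: C and G. C is listed earlier → C.
Now F and G have their prerequisites met. F is listed earlier, so F next.
That leaves G as the only ready step → G.
A and D are both available; A is listed earlier → A.
Now B and D have their prerequisites met. B is listed earlier, so B next.
D is the only step now ready → D.
E and J are both available; E is listed earlier → E.
J is the only step now ready → J.

I → H → C → F → G → A → B → D → E → J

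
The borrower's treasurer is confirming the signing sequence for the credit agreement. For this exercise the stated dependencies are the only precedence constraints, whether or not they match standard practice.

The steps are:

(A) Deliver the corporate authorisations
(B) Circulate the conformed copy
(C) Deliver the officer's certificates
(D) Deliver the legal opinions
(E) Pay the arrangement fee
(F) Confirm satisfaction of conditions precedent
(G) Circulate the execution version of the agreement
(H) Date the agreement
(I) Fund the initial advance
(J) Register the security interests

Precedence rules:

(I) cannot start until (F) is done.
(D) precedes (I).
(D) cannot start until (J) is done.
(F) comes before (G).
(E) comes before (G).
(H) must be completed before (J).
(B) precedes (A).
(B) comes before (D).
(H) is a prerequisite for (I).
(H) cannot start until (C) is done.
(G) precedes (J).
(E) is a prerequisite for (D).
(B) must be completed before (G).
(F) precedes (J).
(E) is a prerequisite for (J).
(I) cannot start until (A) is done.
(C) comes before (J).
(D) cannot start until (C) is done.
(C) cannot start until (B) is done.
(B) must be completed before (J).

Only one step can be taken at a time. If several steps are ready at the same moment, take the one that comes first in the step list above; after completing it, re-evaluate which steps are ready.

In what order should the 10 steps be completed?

(B), (E) and (F) have no prerequisites; (B) is listed earlier, so (B) is first.
(A), (C), (E) and (F) are all available; (A) is listed earlier → (A).
Ready: (C), (E) and (F). (C) is listed earlier → (C).
(H) now also ready, so the ready set is {(E), (F), (H)}; (E) is listed earlier → (E).
(F) and (H) are both available; (F) is listed earlier → (F).
(G) now also ready, so the ready set is {(G), (H)}; (G) is listed earlier → (G).
Next only (H) has its prerequisites met → (H).
(J) is the only step now ready → (J).
(D) is the only step now ready → (D).
(I) is the only step now ready → (I).

(B), (A), (C), (E), (F), (G), (H), (J), (D), (I)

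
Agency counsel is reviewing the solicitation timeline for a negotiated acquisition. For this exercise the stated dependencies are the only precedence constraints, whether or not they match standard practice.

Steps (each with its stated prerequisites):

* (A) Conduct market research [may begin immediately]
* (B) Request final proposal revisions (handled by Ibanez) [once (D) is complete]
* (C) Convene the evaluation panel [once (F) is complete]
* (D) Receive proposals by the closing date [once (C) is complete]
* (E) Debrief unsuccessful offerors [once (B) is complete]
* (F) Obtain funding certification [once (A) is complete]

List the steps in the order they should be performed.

(A) (F) (C) (D) (B) (E)

Only (A) has no prerequisites, so it is first.
(F) is the only step now ready → (F).
(C) is the only step now ready → (C).
Next only (D) has its prerequisites met → (D).
(B) needed (D), now all done → (B).
(E) is the only step now ready → (E).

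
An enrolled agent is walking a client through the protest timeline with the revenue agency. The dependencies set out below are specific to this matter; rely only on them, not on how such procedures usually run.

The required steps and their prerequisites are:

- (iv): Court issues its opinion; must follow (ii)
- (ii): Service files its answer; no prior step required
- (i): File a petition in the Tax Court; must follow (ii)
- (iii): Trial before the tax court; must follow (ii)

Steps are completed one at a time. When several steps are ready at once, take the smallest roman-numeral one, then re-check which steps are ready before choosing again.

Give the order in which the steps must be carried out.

(ii) is the only step with nothing outstanding, so it goes first.
Ready: (i), (iii) and (iv). (i) has the earlier label → (i).
Ready: (iii) and (iv). (iii) has the earlier label → (iii).
Next only (iv) has its prerequisites met → (iv).

(ii), (i), (iii), (iv)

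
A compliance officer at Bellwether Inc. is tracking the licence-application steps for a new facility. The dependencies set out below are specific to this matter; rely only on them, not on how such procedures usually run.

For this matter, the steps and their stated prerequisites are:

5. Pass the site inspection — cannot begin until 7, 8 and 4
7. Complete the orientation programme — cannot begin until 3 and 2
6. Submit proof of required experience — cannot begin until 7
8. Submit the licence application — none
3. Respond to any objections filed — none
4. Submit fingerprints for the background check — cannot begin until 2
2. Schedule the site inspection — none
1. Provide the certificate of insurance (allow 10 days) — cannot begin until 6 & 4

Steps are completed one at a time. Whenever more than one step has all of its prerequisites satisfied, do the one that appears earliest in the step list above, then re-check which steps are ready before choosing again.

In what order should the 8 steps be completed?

8 3 2 7 6 4 5 1

Nothing is required for 8, 3 and 2. 8 is listed earlier → 8 first.
3 and 2 are both available; 3 is listed earlier → 3.
That leaves 2 as the only ready step → 2.
Ready: 7 and 4. 7 is listed earlier → 7.
Now 6 and 4 have their prerequisites met. 6 is listed earlier, so 6 next.
4 needed 2, now all done → 4.
Ready: 5 and 1. 5 is listed earlier → 5.
That leaves 1 as the only ready step → 1.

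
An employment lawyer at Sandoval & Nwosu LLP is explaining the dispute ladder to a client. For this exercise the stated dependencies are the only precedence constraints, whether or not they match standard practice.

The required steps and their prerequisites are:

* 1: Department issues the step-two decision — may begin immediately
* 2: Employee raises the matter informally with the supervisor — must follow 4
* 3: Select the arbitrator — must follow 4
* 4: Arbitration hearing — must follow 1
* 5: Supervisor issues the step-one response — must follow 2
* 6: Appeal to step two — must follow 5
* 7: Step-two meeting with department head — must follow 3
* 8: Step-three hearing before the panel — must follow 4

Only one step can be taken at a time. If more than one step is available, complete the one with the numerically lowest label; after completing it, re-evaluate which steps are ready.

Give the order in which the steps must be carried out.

1 is the only step with nothing outstanding, so it goes first.
That leaves 4 as the only ready step → 4.
Now 2, 3 and 8 have their prerequisites met. 2 has the earlier label, so 2 next.
Ready: 3, 5 and 8. 3 has the earlier label → 3.
Now 5, 7 and 8 have their prerequisites met. 5 has the earlier label, so 5 next.
Ready: 6, 7 and 8. 6 has the earlier label → 6.
7 and 8 are both available; 7 has the earlier label → 7.
8 is the only step now ready → 8.

1 4 2 3 5 6 7 8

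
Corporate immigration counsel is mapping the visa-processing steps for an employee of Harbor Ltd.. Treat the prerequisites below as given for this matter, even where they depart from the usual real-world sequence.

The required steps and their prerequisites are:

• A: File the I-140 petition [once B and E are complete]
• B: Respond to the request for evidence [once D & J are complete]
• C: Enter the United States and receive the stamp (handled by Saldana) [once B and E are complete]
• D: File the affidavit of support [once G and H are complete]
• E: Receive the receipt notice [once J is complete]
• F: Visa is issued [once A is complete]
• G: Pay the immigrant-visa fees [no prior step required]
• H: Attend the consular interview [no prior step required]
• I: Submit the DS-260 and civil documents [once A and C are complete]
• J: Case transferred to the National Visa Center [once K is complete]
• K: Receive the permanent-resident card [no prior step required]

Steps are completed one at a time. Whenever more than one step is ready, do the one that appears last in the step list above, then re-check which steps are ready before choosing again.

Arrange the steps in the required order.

K, H and G have no prerequisites; K is listed later, so K is first.
J, H and G are all available; J is listed later → J.
E now also ready, so the ready set is {H, G, E}; H is listed later → H.
Ready: G and E. G is listed later → G.
D now also ready, so the ready set is {E, D}; E is listed later → E.
D needed H and G, now all done → D.
B needed J and D, now all done → B.
Now C and A have their prerequisites met. C is listed later, so C next.
A needed E and B, now all done → A.
Ready: I and F. I is listed later → I.
Next only F has its prerequisites met → F.

K → J → H → G → E → D → B → C → A → I → F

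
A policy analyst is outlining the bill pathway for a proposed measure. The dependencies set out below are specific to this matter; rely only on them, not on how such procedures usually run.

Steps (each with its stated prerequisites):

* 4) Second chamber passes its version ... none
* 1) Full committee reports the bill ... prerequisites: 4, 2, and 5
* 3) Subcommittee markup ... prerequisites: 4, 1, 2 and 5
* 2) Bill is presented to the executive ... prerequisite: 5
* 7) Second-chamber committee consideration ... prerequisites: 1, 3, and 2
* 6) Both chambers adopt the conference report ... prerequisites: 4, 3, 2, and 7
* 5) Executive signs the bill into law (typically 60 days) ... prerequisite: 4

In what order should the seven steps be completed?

4 → 5 → 2 → 1 → 3 → 7 → 6

4 has no prerequisites → 4 first.
5 is the only step now ready → 5.
2 needed 5, now all done → 2.
1 needed 4, 2 and 5, now all done → 1.
Next only 3 has its prerequisites met → 3.
That leaves 7 as the only ready step → 7.
6 needed 4, 3, 2 and 7, now all done → 6.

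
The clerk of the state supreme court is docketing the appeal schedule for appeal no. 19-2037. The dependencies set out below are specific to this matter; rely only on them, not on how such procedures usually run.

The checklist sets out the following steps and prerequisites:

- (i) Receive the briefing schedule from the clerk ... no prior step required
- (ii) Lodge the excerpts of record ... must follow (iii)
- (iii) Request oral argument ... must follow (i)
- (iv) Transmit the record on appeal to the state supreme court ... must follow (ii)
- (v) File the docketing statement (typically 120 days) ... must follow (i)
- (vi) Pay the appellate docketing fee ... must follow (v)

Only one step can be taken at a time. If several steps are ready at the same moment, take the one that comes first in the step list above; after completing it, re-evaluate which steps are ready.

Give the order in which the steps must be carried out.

(i) → (iii) → (ii) → (iv) → (v) → (vi)

Only (i) has no prerequisites, so it is first.
Ready: (iii) and (v). (iii) is listed earlier → (iii).
Ready: (ii) and (v). (ii) is listed earlier → (ii).
Ready: (iv) and (v). (iv) is listed earlier → (iv).
Next only (v) has its prerequisites met → (v).
(vi) needed (v), now all done → (vi).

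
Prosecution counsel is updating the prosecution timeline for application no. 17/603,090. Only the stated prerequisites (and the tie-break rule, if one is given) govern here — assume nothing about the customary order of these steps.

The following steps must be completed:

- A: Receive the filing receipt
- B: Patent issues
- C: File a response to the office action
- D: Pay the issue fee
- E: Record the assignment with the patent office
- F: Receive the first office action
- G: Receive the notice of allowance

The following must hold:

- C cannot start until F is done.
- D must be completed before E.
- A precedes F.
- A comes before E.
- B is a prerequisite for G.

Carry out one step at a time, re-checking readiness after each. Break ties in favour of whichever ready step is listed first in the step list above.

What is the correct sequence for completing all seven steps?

A → B → D → E → F → C → G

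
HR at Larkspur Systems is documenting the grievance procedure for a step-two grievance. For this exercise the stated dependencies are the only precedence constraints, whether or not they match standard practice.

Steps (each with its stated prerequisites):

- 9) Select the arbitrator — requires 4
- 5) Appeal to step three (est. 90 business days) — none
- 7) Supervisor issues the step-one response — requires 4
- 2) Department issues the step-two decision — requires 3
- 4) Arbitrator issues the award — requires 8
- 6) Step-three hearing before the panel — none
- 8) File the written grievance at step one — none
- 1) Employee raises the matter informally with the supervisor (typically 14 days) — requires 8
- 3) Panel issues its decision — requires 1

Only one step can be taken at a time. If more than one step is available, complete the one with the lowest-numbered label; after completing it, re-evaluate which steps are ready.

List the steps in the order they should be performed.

5, 6, 8, 1, 3, 2, 4, 7, 9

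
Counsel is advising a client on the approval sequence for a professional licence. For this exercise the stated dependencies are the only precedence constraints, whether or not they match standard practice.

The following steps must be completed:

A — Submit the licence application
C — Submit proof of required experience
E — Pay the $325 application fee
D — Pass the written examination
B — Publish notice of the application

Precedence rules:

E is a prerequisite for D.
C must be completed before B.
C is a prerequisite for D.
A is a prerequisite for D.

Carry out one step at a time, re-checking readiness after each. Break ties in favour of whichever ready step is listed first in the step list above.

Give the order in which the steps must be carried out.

Nothing is required for A, C and E. A is listed earlier → A first.
Ready: C and E. C is listed earlier → C.
B now also ready, so the ready set is {E, B}; E is listed earlier → E.
D and B are both available; D is listed earlier → D.
B is the only step now ready → B.

A C E D B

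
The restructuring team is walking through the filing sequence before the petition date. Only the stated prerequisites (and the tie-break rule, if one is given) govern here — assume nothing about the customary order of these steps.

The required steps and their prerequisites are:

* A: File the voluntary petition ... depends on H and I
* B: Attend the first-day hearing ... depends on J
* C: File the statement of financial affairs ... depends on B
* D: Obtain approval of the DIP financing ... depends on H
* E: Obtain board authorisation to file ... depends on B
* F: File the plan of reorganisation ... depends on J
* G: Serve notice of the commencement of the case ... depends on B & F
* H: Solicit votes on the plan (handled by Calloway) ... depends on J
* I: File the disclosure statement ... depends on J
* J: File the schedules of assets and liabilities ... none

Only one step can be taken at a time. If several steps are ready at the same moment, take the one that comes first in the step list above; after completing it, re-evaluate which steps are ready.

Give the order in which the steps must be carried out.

J → B → C → E → F → G → H → D → I → A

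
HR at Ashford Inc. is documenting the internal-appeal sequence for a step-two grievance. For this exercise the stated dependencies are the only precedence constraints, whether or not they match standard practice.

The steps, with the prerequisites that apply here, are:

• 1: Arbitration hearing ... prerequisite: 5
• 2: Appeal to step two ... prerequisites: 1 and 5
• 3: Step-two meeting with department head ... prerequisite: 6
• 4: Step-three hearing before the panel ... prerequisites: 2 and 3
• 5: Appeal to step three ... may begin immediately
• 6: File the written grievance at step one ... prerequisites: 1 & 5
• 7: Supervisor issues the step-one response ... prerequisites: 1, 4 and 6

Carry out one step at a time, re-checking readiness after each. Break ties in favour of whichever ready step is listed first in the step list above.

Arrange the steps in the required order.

5, 1, 2, 6, 3, 4, 7

Only 5 has no prerequisites, so it is first.
1 needed 5, now all done → 1.
Now 2 and 6 have their prerequisites met. 2 is listed earlier, so 2 next.
6 is the only step now ready → 6.
3 is the only step now ready → 3.
4 needed 2 and 3, now all done → 4.
7 needed 1, 4 and 6, now all done → 7.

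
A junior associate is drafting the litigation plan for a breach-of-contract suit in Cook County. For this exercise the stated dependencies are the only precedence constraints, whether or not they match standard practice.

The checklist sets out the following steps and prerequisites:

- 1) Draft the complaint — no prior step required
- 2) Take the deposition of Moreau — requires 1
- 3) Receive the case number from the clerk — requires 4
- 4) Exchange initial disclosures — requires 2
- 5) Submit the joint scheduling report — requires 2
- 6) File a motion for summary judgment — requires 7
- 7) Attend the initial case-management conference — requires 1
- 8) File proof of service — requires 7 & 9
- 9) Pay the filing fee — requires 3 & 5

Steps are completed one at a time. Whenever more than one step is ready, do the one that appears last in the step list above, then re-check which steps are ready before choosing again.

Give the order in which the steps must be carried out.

1 is the only step with nothing outstanding, so it goes first.
Now 7 and 2 have their prerequisites met. 7 is listed later, so 7 next.
6 now also ready, so the ready set is {6, 2}; 6 is listed later → 6.
2 needed 1, now all done → 2.
Ready: 5 and 4. 5 is listed later → 5.
That leaves 4 as the only ready step → 4.
3 is the only step now ready → 3.
9 needed 5 and 3, now all done → 9.
8 needed 9 and 7, now all done → 8.

1, 7, 6, 2, 5, 4, 3, 9, 8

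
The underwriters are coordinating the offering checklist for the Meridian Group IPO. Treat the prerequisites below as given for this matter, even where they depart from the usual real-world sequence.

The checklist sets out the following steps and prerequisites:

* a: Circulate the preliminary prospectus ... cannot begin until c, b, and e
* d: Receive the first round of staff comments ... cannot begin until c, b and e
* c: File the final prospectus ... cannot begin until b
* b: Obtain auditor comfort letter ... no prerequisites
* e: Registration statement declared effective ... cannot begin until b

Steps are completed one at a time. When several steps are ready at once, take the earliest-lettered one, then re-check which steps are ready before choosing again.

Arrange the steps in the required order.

b, c, e, a, d

b has no prerequisites → b first.
Now c and e have their prerequisites met. c has the earlier label, so c next.
e needed b, now all done → e.
Ready: a and d. a has the earlier label → a.
d needed b, c and e, now all done → d.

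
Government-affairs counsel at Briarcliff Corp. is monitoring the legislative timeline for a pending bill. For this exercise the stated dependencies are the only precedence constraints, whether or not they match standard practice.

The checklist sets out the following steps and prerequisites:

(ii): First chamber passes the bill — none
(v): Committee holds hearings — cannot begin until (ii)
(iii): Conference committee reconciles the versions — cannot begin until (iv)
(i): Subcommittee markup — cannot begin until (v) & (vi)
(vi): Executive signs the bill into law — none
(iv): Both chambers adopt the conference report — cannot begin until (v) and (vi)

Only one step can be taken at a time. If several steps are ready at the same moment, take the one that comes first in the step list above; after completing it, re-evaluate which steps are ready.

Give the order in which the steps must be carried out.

(ii) → (v) → (vi) → (i) → (iv) → (iii)

Nothing is required for (ii) and (vi). (ii) is listed earlier → (ii) first.
(v) now also ready, so the ready set is {(v), (vi)}; (v) is listed earlier → (v).
That leaves (vi) as the only ready step → (vi).
Now (i) and (iv) have their prerequisites met. (i) is listed earlier, so (i) next.
(iv) needed (v) and (vi), now all done → (iv).
(iii) is the only step now ready → (iii).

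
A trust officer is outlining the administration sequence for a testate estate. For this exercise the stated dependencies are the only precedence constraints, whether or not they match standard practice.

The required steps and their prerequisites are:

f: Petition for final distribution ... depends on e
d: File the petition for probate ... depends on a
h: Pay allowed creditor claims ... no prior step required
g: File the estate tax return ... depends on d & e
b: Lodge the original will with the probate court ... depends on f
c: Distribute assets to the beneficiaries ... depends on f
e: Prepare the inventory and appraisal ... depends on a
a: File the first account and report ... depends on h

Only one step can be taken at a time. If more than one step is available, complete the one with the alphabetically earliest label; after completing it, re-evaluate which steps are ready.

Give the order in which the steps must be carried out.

h, a, d, e, f, b, c, g

h is the only step with nothing outstanding, so it goes first.
a needed h, now all done → a.
d and e are both available; d has the earlier label → d.
e needed a, now all done → e.
Ready: f and g. f has the earlier label → f.
b and c now also ready, so the ready set is {b, c, g}; b has the earlier label → b.
Now c and g have their prerequisites met. c has the earlier label, so c next.
g needed d and e, now all done → g.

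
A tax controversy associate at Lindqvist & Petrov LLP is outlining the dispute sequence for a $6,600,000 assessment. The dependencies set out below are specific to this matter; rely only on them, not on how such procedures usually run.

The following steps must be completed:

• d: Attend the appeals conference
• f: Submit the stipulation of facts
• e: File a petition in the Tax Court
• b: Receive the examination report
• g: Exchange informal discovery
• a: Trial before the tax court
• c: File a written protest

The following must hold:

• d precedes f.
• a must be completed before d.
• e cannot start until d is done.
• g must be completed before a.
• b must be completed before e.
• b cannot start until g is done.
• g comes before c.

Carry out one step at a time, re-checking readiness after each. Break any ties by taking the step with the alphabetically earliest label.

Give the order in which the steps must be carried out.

g, a, b, c, d, e, f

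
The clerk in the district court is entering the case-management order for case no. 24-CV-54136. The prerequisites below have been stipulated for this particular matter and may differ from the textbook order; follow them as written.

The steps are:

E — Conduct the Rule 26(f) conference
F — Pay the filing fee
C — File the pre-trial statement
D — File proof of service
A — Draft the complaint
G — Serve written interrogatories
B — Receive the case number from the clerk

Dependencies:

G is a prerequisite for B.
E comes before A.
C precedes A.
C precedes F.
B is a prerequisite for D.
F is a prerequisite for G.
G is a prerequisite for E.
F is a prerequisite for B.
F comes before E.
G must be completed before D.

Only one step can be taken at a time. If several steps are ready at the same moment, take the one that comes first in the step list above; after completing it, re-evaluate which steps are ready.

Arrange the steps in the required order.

Only C has no prerequisites, so it is first.
F is the only step now ready → F.
G is the only step now ready → G.
E and B are both available; E is listed earlier → E.
A now also ready, so the ready set is {A, B}; A is listed earlier → A.
Next only B has its prerequisites met → B.
D needed G and B, now all done → D.

C F G E A B D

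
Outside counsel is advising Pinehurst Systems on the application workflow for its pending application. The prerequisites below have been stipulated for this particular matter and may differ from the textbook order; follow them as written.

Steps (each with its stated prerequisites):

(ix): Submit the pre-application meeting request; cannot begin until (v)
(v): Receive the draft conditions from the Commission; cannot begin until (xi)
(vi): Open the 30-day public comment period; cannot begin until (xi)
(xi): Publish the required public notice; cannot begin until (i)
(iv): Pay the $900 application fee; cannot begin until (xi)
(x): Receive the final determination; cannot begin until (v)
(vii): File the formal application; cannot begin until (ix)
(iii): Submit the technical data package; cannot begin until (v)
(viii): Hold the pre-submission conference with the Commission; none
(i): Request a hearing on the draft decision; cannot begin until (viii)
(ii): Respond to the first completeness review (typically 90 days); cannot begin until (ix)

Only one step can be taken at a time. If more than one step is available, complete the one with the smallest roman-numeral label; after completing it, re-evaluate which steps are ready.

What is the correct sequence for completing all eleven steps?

Only (viii) has no prerequisites, so it is first.
(i) needed (viii), now all done → (i).
That leaves (xi) as the only ready step → (xi).
Ready: (iv), (v) and (vi). (iv) has the earlier label → (iv).
Ready: (v) and (vi). (v) has the earlier label → (v).
(iii), (ix) and (x) now also ready, so the ready set is {(iii), (vi), (ix), (x)}; (iii) has the earlier label → (iii).
Now (vi), (ix) and (x) have their prerequisites met. (vi) has the earlier label, so (vi) next.
Now (ix) and (x) have their prerequisites met. (ix) has the earlier label, so (ix) next.
(ii), (vii) and (x) are all available; (ii) has the earlier label → (ii).
(vii) and (x) are both available; (vii) has the earlier label → (vii).
(x) is the only step now ready → (x).

(viii), (i), (xi), (iv), (v), (iii), (vi), (ix), (ii), (vii), (x)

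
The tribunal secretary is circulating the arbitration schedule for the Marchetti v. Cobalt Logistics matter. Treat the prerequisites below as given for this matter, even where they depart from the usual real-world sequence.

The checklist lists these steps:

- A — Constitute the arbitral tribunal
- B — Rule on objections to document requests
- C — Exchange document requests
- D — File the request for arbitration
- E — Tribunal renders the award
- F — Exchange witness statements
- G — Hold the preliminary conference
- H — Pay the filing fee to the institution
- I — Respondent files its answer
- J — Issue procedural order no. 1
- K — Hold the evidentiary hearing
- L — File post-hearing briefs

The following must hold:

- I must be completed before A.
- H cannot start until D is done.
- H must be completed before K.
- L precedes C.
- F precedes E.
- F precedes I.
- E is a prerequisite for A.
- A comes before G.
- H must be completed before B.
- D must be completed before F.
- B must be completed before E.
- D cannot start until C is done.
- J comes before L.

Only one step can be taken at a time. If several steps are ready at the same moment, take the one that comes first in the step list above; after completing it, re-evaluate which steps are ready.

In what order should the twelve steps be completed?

J, L, C, D, F, H, B, E, I, A, G, K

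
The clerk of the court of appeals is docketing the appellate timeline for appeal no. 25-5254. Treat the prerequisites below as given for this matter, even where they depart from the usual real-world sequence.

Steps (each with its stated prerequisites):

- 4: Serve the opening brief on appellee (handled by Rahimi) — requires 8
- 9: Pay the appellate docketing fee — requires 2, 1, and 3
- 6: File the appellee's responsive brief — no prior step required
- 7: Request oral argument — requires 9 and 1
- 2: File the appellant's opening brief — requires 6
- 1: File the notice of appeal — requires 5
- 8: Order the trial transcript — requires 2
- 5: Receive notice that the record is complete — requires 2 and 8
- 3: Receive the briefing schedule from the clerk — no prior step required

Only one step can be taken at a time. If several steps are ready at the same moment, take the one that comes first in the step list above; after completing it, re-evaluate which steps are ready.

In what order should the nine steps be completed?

6 and 3 have no prerequisites; 6 is listed earlier, so 6 is first.
2 now also ready, so the ready set is {2, 3}; 2 is listed earlier → 2.
8 and 3 are both available; 8 is listed earlier → 8.
4 and 5 now also ready, so the ready set is {4, 5, 3}; 4 is listed earlier → 4.
5 and 3 are both available; 5 is listed earlier → 5.
1 now also ready, so the ready set is {1, 3}; 1 is listed earlier → 1.
That leaves 3 as the only ready step → 3.
9 is the only step now ready → 9.
That leaves 7 as the only ready step → 7.

6, 2, 8, 4, 5, 1, 3, 9, 7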